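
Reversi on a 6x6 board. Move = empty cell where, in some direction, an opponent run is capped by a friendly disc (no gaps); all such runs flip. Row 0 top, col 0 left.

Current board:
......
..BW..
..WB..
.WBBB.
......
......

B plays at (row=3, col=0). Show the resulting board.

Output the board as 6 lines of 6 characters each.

Place B at (3,0); scan 8 dirs for brackets.
Dir NW: edge -> no flip
Dir N: first cell '.' (not opp) -> no flip
Dir NE: first cell '.' (not opp) -> no flip
Dir W: edge -> no flip
Dir E: opp run (3,1) capped by B -> flip
Dir SW: edge -> no flip
Dir S: first cell '.' (not opp) -> no flip
Dir SE: first cell '.' (not opp) -> no flip
All flips: (3,1)

Answer: ......
..BW..
..WB..
BBBBB.
......
......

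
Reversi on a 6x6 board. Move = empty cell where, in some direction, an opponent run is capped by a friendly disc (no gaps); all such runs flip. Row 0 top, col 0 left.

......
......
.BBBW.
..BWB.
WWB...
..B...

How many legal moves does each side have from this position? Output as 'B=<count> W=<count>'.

-- B to move --
(1,3): no bracket -> illegal
(1,4): flips 1 -> legal
(1,5): flips 2 -> legal
(2,5): flips 1 -> legal
(3,0): flips 1 -> legal
(3,1): no bracket -> illegal
(3,5): no bracket -> illegal
(4,3): flips 1 -> legal
(4,4): flips 1 -> legal
(5,0): flips 1 -> legal
(5,1): no bracket -> illegal
B mobility = 7
-- W to move --
(1,0): no bracket -> illegal
(1,1): flips 1 -> legal
(1,2): no bracket -> illegal
(1,3): flips 1 -> legal
(1,4): flips 2 -> legal
(2,0): flips 3 -> legal
(2,5): no bracket -> illegal
(3,0): no bracket -> illegal
(3,1): flips 1 -> legal
(3,5): flips 1 -> legal
(4,3): flips 1 -> legal
(4,4): flips 1 -> legal
(4,5): no bracket -> illegal
(5,1): flips 1 -> legal
(5,3): no bracket -> illegal
W mobility = 9

Answer: B=7 W=9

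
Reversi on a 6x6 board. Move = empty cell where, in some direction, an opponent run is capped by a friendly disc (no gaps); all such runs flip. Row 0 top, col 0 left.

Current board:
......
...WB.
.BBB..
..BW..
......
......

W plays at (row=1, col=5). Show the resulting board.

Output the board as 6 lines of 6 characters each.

Place W at (1,5); scan 8 dirs for brackets.
Dir NW: first cell '.' (not opp) -> no flip
Dir N: first cell '.' (not opp) -> no flip
Dir NE: edge -> no flip
Dir W: opp run (1,4) capped by W -> flip
Dir E: edge -> no flip
Dir SW: first cell '.' (not opp) -> no flip
Dir S: first cell '.' (not opp) -> no flip
Dir SE: edge -> no flip
All flips: (1,4)

Answer: ......
...WWW
.BBB..
..BW..
......
......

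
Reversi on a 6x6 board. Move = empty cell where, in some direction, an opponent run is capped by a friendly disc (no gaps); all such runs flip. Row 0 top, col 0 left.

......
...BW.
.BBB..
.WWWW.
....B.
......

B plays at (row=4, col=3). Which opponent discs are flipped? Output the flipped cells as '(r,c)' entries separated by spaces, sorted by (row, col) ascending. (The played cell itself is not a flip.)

Dir NW: opp run (3,2) capped by B -> flip
Dir N: opp run (3,3) capped by B -> flip
Dir NE: opp run (3,4), next='.' -> no flip
Dir W: first cell '.' (not opp) -> no flip
Dir E: first cell 'B' (not opp) -> no flip
Dir SW: first cell '.' (not opp) -> no flip
Dir S: first cell '.' (not opp) -> no flip
Dir SE: first cell '.' (not opp) -> no flip

Answer: (3,2) (3,3)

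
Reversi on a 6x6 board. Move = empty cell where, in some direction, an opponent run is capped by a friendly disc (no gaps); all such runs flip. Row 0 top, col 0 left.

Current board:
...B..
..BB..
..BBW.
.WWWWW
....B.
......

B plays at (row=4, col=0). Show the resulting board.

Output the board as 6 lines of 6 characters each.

Place B at (4,0); scan 8 dirs for brackets.
Dir NW: edge -> no flip
Dir N: first cell '.' (not opp) -> no flip
Dir NE: opp run (3,1) capped by B -> flip
Dir W: edge -> no flip
Dir E: first cell '.' (not opp) -> no flip
Dir SW: edge -> no flip
Dir S: first cell '.' (not opp) -> no flip
Dir SE: first cell '.' (not opp) -> no flip
All flips: (3,1)

Answer: ...B..
..BB..
..BBW.
.BWWWW
B...B.
......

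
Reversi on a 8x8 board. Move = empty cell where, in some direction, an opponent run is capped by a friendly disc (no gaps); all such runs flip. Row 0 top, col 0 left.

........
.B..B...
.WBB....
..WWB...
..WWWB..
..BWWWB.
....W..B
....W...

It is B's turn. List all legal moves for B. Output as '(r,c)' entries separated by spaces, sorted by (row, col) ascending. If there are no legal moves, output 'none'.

Answer: (2,0) (3,1) (4,1) (6,3) (6,5) (6,6)

Derivation:
(1,0): no bracket -> illegal
(1,2): no bracket -> illegal
(2,0): flips 1 -> legal
(2,4): no bracket -> illegal
(3,0): no bracket -> illegal
(3,1): flips 3 -> legal
(3,5): no bracket -> illegal
(4,1): flips 4 -> legal
(4,6): no bracket -> illegal
(5,1): no bracket -> illegal
(6,2): no bracket -> illegal
(6,3): flips 4 -> legal
(6,5): flips 1 -> legal
(6,6): flips 3 -> legal
(7,3): no bracket -> illegal
(7,5): no bracket -> illegal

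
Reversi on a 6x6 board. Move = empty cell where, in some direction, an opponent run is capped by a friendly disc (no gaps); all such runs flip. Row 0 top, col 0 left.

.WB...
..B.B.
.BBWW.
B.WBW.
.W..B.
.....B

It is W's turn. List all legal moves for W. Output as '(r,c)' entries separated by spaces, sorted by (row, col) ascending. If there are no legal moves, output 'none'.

Answer: (0,3) (0,4) (0,5) (1,0) (2,0) (4,2) (4,3) (5,4)

Derivation:
(0,3): flips 1 -> legal
(0,4): flips 1 -> legal
(0,5): flips 1 -> legal
(1,0): flips 1 -> legal
(1,1): no bracket -> illegal
(1,3): no bracket -> illegal
(1,5): no bracket -> illegal
(2,0): flips 2 -> legal
(2,5): no bracket -> illegal
(3,1): no bracket -> illegal
(3,5): no bracket -> illegal
(4,0): no bracket -> illegal
(4,2): flips 1 -> legal
(4,3): flips 1 -> legal
(4,5): no bracket -> illegal
(5,3): no bracket -> illegal
(5,4): flips 1 -> legal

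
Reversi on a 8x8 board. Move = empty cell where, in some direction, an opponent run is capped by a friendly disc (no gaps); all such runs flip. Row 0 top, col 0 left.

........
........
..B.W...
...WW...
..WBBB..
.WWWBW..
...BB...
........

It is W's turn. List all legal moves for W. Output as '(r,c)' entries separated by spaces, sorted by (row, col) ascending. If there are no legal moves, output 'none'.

(1,1): flips 1 -> legal
(1,2): no bracket -> illegal
(1,3): no bracket -> illegal
(2,1): no bracket -> illegal
(2,3): no bracket -> illegal
(3,1): no bracket -> illegal
(3,2): no bracket -> illegal
(3,5): flips 2 -> legal
(3,6): no bracket -> illegal
(4,6): flips 3 -> legal
(5,6): flips 1 -> legal
(6,2): no bracket -> illegal
(6,5): no bracket -> illegal
(7,2): no bracket -> illegal
(7,3): flips 2 -> legal
(7,4): flips 4 -> legal
(7,5): flips 1 -> legal

Answer: (1,1) (3,5) (4,6) (5,6) (7,3) (7,4) (7,5)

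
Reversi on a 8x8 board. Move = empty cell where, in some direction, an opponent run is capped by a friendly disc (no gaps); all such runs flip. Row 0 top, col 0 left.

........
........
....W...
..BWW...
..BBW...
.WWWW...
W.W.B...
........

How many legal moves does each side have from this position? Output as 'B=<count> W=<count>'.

-- B to move --
(1,3): no bracket -> illegal
(1,4): flips 4 -> legal
(1,5): flips 2 -> legal
(2,2): no bracket -> illegal
(2,3): flips 1 -> legal
(2,5): flips 1 -> legal
(3,5): flips 2 -> legal
(4,0): no bracket -> illegal
(4,1): no bracket -> illegal
(4,5): flips 1 -> legal
(5,0): no bracket -> illegal
(5,5): no bracket -> illegal
(6,1): flips 1 -> legal
(6,3): flips 1 -> legal
(6,5): flips 1 -> legal
(7,0): no bracket -> illegal
(7,1): no bracket -> illegal
(7,2): flips 2 -> legal
(7,3): no bracket -> illegal
B mobility = 10
-- W to move --
(2,1): flips 2 -> legal
(2,2): flips 2 -> legal
(2,3): no bracket -> illegal
(3,1): flips 2 -> legal
(4,1): flips 2 -> legal
(5,5): no bracket -> illegal
(6,3): no bracket -> illegal
(6,5): no bracket -> illegal
(7,3): no bracket -> illegal
(7,4): flips 1 -> legal
(7,5): flips 1 -> legal
W mobility = 6

Answer: B=10 W=6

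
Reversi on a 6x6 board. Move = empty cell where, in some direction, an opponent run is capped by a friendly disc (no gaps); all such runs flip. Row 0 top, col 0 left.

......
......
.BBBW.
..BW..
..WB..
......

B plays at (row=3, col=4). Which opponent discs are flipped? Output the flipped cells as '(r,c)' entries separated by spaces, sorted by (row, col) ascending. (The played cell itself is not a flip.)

Answer: (3,3)

Derivation:
Dir NW: first cell 'B' (not opp) -> no flip
Dir N: opp run (2,4), next='.' -> no flip
Dir NE: first cell '.' (not opp) -> no flip
Dir W: opp run (3,3) capped by B -> flip
Dir E: first cell '.' (not opp) -> no flip
Dir SW: first cell 'B' (not opp) -> no flip
Dir S: first cell '.' (not opp) -> no flip
Dir SE: first cell '.' (not opp) -> no flip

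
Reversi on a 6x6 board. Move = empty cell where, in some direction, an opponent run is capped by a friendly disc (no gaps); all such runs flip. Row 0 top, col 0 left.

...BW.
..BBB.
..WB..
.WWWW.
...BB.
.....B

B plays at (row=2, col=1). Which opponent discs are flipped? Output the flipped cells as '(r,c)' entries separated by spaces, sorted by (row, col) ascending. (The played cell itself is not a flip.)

Dir NW: first cell '.' (not opp) -> no flip
Dir N: first cell '.' (not opp) -> no flip
Dir NE: first cell 'B' (not opp) -> no flip
Dir W: first cell '.' (not opp) -> no flip
Dir E: opp run (2,2) capped by B -> flip
Dir SW: first cell '.' (not opp) -> no flip
Dir S: opp run (3,1), next='.' -> no flip
Dir SE: opp run (3,2) capped by B -> flip

Answer: (2,2) (3,2)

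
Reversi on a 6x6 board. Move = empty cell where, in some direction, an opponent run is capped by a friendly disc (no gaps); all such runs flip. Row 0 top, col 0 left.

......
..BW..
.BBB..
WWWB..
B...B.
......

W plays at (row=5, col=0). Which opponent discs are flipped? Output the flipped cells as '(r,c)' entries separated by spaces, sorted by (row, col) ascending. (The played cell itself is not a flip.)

Dir NW: edge -> no flip
Dir N: opp run (4,0) capped by W -> flip
Dir NE: first cell '.' (not opp) -> no flip
Dir W: edge -> no flip
Dir E: first cell '.' (not opp) -> no flip
Dir SW: edge -> no flip
Dir S: edge -> no flip
Dir SE: edge -> no flip

Answer: (4,0)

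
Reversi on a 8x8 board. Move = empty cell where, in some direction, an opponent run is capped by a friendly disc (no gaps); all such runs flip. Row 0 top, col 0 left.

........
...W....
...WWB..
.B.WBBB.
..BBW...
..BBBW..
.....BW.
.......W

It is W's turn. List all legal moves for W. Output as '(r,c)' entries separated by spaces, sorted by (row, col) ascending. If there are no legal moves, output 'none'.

Answer: (2,6) (3,7) (4,1) (4,5) (4,6) (5,1) (6,2) (6,3) (6,4) (7,5)

Derivation:
(1,4): no bracket -> illegal
(1,5): no bracket -> illegal
(1,6): no bracket -> illegal
(2,0): no bracket -> illegal
(2,1): no bracket -> illegal
(2,2): no bracket -> illegal
(2,6): flips 2 -> legal
(2,7): no bracket -> illegal
(3,0): no bracket -> illegal
(3,2): no bracket -> illegal
(3,7): flips 3 -> legal
(4,0): no bracket -> illegal
(4,1): flips 2 -> legal
(4,5): flips 1 -> legal
(4,6): flips 1 -> legal
(4,7): no bracket -> illegal
(5,1): flips 4 -> legal
(5,6): no bracket -> illegal
(6,1): no bracket -> illegal
(6,2): flips 1 -> legal
(6,3): flips 2 -> legal
(6,4): flips 2 -> legal
(7,4): no bracket -> illegal
(7,5): flips 1 -> legal
(7,6): no bracket -> illegal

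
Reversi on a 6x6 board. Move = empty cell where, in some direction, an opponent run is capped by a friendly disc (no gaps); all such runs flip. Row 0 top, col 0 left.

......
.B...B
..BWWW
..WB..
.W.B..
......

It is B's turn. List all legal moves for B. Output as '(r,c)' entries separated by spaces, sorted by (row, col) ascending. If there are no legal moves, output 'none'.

Answer: (1,3) (2,1) (3,1) (3,5) (4,2)

Derivation:
(1,2): no bracket -> illegal
(1,3): flips 1 -> legal
(1,4): no bracket -> illegal
(2,1): flips 1 -> legal
(3,0): no bracket -> illegal
(3,1): flips 1 -> legal
(3,4): no bracket -> illegal
(3,5): flips 1 -> legal
(4,0): no bracket -> illegal
(4,2): flips 1 -> legal
(5,0): no bracket -> illegal
(5,1): no bracket -> illegal
(5,2): no bracket -> illegal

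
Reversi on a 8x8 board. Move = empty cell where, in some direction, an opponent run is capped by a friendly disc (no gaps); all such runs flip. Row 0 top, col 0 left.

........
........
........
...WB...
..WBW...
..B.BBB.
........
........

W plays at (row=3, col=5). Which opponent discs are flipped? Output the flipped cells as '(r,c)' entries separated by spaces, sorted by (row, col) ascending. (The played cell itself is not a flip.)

Dir NW: first cell '.' (not opp) -> no flip
Dir N: first cell '.' (not opp) -> no flip
Dir NE: first cell '.' (not opp) -> no flip
Dir W: opp run (3,4) capped by W -> flip
Dir E: first cell '.' (not opp) -> no flip
Dir SW: first cell 'W' (not opp) -> no flip
Dir S: first cell '.' (not opp) -> no flip
Dir SE: first cell '.' (not opp) -> no flip

Answer: (3,4)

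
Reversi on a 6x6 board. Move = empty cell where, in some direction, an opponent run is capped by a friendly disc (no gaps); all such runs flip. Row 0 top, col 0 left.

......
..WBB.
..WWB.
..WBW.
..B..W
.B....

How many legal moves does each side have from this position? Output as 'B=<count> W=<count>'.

Answer: B=7 W=8

Derivation:
-- B to move --
(0,1): no bracket -> illegal
(0,2): flips 3 -> legal
(0,3): no bracket -> illegal
(1,1): flips 2 -> legal
(2,1): flips 2 -> legal
(2,5): no bracket -> illegal
(3,1): flips 2 -> legal
(3,5): flips 1 -> legal
(4,1): flips 2 -> legal
(4,3): no bracket -> illegal
(4,4): flips 1 -> legal
(5,4): no bracket -> illegal
(5,5): no bracket -> illegal
B mobility = 7
-- W to move --
(0,2): no bracket -> illegal
(0,3): flips 1 -> legal
(0,4): flips 3 -> legal
(0,5): flips 1 -> legal
(1,5): flips 2 -> legal
(2,5): flips 1 -> legal
(3,1): no bracket -> illegal
(3,5): no bracket -> illegal
(4,0): no bracket -> illegal
(4,1): no bracket -> illegal
(4,3): flips 1 -> legal
(4,4): flips 1 -> legal
(5,0): no bracket -> illegal
(5,2): flips 1 -> legal
(5,3): no bracket -> illegal
W mobility = 8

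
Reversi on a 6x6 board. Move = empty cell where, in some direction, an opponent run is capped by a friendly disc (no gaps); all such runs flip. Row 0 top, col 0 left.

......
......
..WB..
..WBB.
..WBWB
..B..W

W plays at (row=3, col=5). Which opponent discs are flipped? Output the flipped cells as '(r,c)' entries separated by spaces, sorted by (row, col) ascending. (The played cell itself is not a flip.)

Dir NW: first cell '.' (not opp) -> no flip
Dir N: first cell '.' (not opp) -> no flip
Dir NE: edge -> no flip
Dir W: opp run (3,4) (3,3) capped by W -> flip
Dir E: edge -> no flip
Dir SW: first cell 'W' (not opp) -> no flip
Dir S: opp run (4,5) capped by W -> flip
Dir SE: edge -> no flip

Answer: (3,3) (3,4) (4,5)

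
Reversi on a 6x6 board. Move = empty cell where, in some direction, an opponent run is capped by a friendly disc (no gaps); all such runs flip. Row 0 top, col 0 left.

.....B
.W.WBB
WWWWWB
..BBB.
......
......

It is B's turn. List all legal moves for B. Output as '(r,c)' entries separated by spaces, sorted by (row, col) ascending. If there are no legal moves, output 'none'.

Answer: (0,0) (0,3) (1,0) (1,2)

Derivation:
(0,0): flips 2 -> legal
(0,1): no bracket -> illegal
(0,2): no bracket -> illegal
(0,3): flips 2 -> legal
(0,4): no bracket -> illegal
(1,0): flips 1 -> legal
(1,2): flips 3 -> legal
(3,0): no bracket -> illegal
(3,1): no bracket -> illegal
(3,5): no bracket -> illegal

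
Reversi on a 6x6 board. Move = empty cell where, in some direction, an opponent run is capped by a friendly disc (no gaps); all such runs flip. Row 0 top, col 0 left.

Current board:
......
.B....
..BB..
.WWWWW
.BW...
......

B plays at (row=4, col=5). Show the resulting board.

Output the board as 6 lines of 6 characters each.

Answer: ......
.B....
..BB..
.WWWBW
.BW..B
......

Derivation:
Place B at (4,5); scan 8 dirs for brackets.
Dir NW: opp run (3,4) capped by B -> flip
Dir N: opp run (3,5), next='.' -> no flip
Dir NE: edge -> no flip
Dir W: first cell '.' (not opp) -> no flip
Dir E: edge -> no flip
Dir SW: first cell '.' (not opp) -> no flip
Dir S: first cell '.' (not opp) -> no flip
Dir SE: edge -> no flip
All flips: (3,4)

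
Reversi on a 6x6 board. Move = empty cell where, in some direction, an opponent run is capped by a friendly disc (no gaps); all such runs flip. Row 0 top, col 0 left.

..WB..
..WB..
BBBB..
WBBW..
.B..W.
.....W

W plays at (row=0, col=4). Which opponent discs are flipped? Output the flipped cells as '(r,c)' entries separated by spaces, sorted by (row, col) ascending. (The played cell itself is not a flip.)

Answer: (0,3)

Derivation:
Dir NW: edge -> no flip
Dir N: edge -> no flip
Dir NE: edge -> no flip
Dir W: opp run (0,3) capped by W -> flip
Dir E: first cell '.' (not opp) -> no flip
Dir SW: opp run (1,3) (2,2) (3,1), next='.' -> no flip
Dir S: first cell '.' (not opp) -> no flip
Dir SE: first cell '.' (not opp) -> no flip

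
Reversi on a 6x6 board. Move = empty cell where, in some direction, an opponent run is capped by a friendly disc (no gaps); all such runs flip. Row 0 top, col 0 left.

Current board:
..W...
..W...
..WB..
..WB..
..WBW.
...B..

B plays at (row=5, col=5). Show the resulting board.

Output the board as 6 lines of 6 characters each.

Place B at (5,5); scan 8 dirs for brackets.
Dir NW: opp run (4,4) capped by B -> flip
Dir N: first cell '.' (not opp) -> no flip
Dir NE: edge -> no flip
Dir W: first cell '.' (not opp) -> no flip
Dir E: edge -> no flip
Dir SW: edge -> no flip
Dir S: edge -> no flip
Dir SE: edge -> no flip
All flips: (4,4)

Answer: ..W...
..W...
..WB..
..WB..
..WBB.
...B.B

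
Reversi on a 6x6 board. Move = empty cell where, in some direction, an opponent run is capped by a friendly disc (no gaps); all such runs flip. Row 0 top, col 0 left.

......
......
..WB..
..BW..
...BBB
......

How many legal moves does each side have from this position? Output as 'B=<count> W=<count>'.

Answer: B=4 W=6

Derivation:
-- B to move --
(1,1): flips 2 -> legal
(1,2): flips 1 -> legal
(1,3): no bracket -> illegal
(2,1): flips 1 -> legal
(2,4): no bracket -> illegal
(3,1): no bracket -> illegal
(3,4): flips 1 -> legal
(4,2): no bracket -> illegal
B mobility = 4
-- W to move --
(1,2): no bracket -> illegal
(1,3): flips 1 -> legal
(1,4): no bracket -> illegal
(2,1): no bracket -> illegal
(2,4): flips 1 -> legal
(3,1): flips 1 -> legal
(3,4): no bracket -> illegal
(3,5): no bracket -> illegal
(4,1): no bracket -> illegal
(4,2): flips 1 -> legal
(5,2): no bracket -> illegal
(5,3): flips 1 -> legal
(5,4): no bracket -> illegal
(5,5): flips 1 -> legal
W mobility = 6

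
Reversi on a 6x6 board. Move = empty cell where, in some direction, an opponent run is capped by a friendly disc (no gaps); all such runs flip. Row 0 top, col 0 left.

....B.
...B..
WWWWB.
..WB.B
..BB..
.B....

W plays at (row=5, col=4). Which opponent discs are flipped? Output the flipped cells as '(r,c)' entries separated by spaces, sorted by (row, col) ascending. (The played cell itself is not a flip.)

Dir NW: opp run (4,3) capped by W -> flip
Dir N: first cell '.' (not opp) -> no flip
Dir NE: first cell '.' (not opp) -> no flip
Dir W: first cell '.' (not opp) -> no flip
Dir E: first cell '.' (not opp) -> no flip
Dir SW: edge -> no flip
Dir S: edge -> no flip
Dir SE: edge -> no flip

Answer: (4,3)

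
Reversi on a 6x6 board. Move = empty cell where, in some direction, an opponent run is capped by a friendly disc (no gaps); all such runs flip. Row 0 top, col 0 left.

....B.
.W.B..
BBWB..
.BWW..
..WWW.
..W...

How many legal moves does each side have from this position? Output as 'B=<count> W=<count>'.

Answer: B=6 W=7

Derivation:
-- B to move --
(0,0): no bracket -> illegal
(0,1): flips 1 -> legal
(0,2): flips 1 -> legal
(1,0): no bracket -> illegal
(1,2): no bracket -> illegal
(2,4): no bracket -> illegal
(3,4): flips 2 -> legal
(3,5): no bracket -> illegal
(4,1): flips 1 -> legal
(4,5): no bracket -> illegal
(5,1): no bracket -> illegal
(5,3): flips 3 -> legal
(5,4): flips 2 -> legal
(5,5): no bracket -> illegal
B mobility = 6
-- W to move --
(0,2): no bracket -> illegal
(0,3): flips 2 -> legal
(0,5): no bracket -> illegal
(1,0): flips 1 -> legal
(1,2): no bracket -> illegal
(1,4): flips 1 -> legal
(1,5): no bracket -> illegal
(2,4): flips 1 -> legal
(3,0): flips 1 -> legal
(3,4): no bracket -> illegal
(4,0): flips 1 -> legal
(4,1): flips 2 -> legal
W mobility = 7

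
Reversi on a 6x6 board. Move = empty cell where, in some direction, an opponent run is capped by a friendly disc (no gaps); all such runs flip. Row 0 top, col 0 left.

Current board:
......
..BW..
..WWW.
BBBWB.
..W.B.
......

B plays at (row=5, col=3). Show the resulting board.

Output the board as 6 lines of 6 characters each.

Answer: ......
..BW..
..WWW.
BBBWB.
..B.B.
...B..

Derivation:
Place B at (5,3); scan 8 dirs for brackets.
Dir NW: opp run (4,2) capped by B -> flip
Dir N: first cell '.' (not opp) -> no flip
Dir NE: first cell 'B' (not opp) -> no flip
Dir W: first cell '.' (not opp) -> no flip
Dir E: first cell '.' (not opp) -> no flip
Dir SW: edge -> no flip
Dir S: edge -> no flip
Dir SE: edge -> no flip
All flips: (4,2)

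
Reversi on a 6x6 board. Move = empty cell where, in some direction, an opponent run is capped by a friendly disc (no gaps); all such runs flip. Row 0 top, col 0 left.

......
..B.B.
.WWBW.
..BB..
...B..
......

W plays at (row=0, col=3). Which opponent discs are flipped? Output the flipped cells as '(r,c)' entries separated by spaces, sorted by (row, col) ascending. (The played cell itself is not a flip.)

Dir NW: edge -> no flip
Dir N: edge -> no flip
Dir NE: edge -> no flip
Dir W: first cell '.' (not opp) -> no flip
Dir E: first cell '.' (not opp) -> no flip
Dir SW: opp run (1,2) capped by W -> flip
Dir S: first cell '.' (not opp) -> no flip
Dir SE: opp run (1,4), next='.' -> no flip

Answer: (1,2)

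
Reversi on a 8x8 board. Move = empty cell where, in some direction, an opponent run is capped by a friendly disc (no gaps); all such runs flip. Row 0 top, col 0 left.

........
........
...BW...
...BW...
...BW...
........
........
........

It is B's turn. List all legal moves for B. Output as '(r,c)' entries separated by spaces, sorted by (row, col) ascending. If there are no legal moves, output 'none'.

Answer: (1,5) (2,5) (3,5) (4,5) (5,5)

Derivation:
(1,3): no bracket -> illegal
(1,4): no bracket -> illegal
(1,5): flips 1 -> legal
(2,5): flips 2 -> legal
(3,5): flips 1 -> legal
(4,5): flips 2 -> legal
(5,3): no bracket -> illegal
(5,4): no bracket -> illegal
(5,5): flips 1 -> legal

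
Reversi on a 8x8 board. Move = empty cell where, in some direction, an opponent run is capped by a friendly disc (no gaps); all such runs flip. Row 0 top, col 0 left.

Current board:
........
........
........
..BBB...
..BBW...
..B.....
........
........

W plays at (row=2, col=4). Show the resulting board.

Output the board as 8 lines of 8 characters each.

Place W at (2,4); scan 8 dirs for brackets.
Dir NW: first cell '.' (not opp) -> no flip
Dir N: first cell '.' (not opp) -> no flip
Dir NE: first cell '.' (not opp) -> no flip
Dir W: first cell '.' (not opp) -> no flip
Dir E: first cell '.' (not opp) -> no flip
Dir SW: opp run (3,3) (4,2), next='.' -> no flip
Dir S: opp run (3,4) capped by W -> flip
Dir SE: first cell '.' (not opp) -> no flip
All flips: (3,4)

Answer: ........
........
....W...
..BBW...
..BBW...
..B.....
........
........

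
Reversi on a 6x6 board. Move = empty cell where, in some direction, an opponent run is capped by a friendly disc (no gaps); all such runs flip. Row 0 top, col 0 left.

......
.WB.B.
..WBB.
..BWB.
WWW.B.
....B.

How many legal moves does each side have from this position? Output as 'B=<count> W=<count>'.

Answer: B=7 W=8

Derivation:
-- B to move --
(0,0): flips 3 -> legal
(0,1): no bracket -> illegal
(0,2): no bracket -> illegal
(1,0): flips 1 -> legal
(1,3): no bracket -> illegal
(2,0): no bracket -> illegal
(2,1): flips 1 -> legal
(3,0): no bracket -> illegal
(3,1): no bracket -> illegal
(4,3): flips 1 -> legal
(5,0): flips 1 -> legal
(5,1): flips 2 -> legal
(5,2): flips 1 -> legal
(5,3): no bracket -> illegal
B mobility = 7
-- W to move --
(0,1): no bracket -> illegal
(0,2): flips 1 -> legal
(0,3): no bracket -> illegal
(0,4): no bracket -> illegal
(0,5): flips 3 -> legal
(1,3): flips 2 -> legal
(1,5): flips 1 -> legal
(2,1): no bracket -> illegal
(2,5): flips 2 -> legal
(3,1): flips 1 -> legal
(3,5): flips 1 -> legal
(4,3): no bracket -> illegal
(4,5): no bracket -> illegal
(5,3): no bracket -> illegal
(5,5): flips 1 -> legal
W mobility = 8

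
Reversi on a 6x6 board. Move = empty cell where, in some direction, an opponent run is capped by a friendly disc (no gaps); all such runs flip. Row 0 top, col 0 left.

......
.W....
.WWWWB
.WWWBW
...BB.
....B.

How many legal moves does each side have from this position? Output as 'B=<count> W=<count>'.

Answer: B=8 W=4

Derivation:
-- B to move --
(0,0): flips 3 -> legal
(0,1): no bracket -> illegal
(0,2): no bracket -> illegal
(1,0): flips 2 -> legal
(1,2): flips 1 -> legal
(1,3): flips 2 -> legal
(1,4): flips 1 -> legal
(1,5): no bracket -> illegal
(2,0): flips 4 -> legal
(3,0): flips 3 -> legal
(4,0): no bracket -> illegal
(4,1): no bracket -> illegal
(4,2): no bracket -> illegal
(4,5): flips 1 -> legal
B mobility = 8
-- W to move --
(1,4): no bracket -> illegal
(1,5): flips 1 -> legal
(4,2): no bracket -> illegal
(4,5): flips 1 -> legal
(5,2): no bracket -> illegal
(5,3): flips 2 -> legal
(5,5): flips 1 -> legal
W mobility = 4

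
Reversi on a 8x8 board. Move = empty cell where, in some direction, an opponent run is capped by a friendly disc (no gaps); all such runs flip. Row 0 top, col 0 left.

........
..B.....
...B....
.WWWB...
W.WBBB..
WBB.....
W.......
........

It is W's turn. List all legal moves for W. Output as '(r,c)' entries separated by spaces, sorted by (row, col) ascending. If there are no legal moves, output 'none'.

Answer: (1,3) (1,4) (3,5) (4,6) (5,3) (5,4) (5,5) (6,2)

Derivation:
(0,1): no bracket -> illegal
(0,2): no bracket -> illegal
(0,3): no bracket -> illegal
(1,1): no bracket -> illegal
(1,3): flips 1 -> legal
(1,4): flips 1 -> legal
(2,1): no bracket -> illegal
(2,2): no bracket -> illegal
(2,4): no bracket -> illegal
(2,5): no bracket -> illegal
(3,5): flips 1 -> legal
(3,6): no bracket -> illegal
(4,1): no bracket -> illegal
(4,6): flips 3 -> legal
(5,3): flips 3 -> legal
(5,4): flips 1 -> legal
(5,5): flips 1 -> legal
(5,6): no bracket -> illegal
(6,1): no bracket -> illegal
(6,2): flips 2 -> legal
(6,3): no bracket -> illegal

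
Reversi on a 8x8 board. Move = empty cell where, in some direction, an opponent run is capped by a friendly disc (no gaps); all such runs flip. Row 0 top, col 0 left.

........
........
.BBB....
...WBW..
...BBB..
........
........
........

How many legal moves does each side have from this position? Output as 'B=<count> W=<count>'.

Answer: B=4 W=4

Derivation:
-- B to move --
(2,4): no bracket -> illegal
(2,5): flips 1 -> legal
(2,6): flips 1 -> legal
(3,2): flips 1 -> legal
(3,6): flips 1 -> legal
(4,2): no bracket -> illegal
(4,6): no bracket -> illegal
B mobility = 4
-- W to move --
(1,0): no bracket -> illegal
(1,1): flips 1 -> legal
(1,2): no bracket -> illegal
(1,3): flips 1 -> legal
(1,4): no bracket -> illegal
(2,0): no bracket -> illegal
(2,4): no bracket -> illegal
(2,5): no bracket -> illegal
(3,0): no bracket -> illegal
(3,1): no bracket -> illegal
(3,2): no bracket -> illegal
(3,6): no bracket -> illegal
(4,2): no bracket -> illegal
(4,6): no bracket -> illegal
(5,2): no bracket -> illegal
(5,3): flips 2 -> legal
(5,4): no bracket -> illegal
(5,5): flips 2 -> legal
(5,6): no bracket -> illegal
W mobility = 4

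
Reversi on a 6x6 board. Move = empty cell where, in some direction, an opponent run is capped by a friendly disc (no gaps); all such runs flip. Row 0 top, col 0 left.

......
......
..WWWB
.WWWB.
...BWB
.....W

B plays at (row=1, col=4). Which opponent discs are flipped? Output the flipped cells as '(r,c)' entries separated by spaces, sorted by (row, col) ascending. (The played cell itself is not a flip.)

Answer: (2,4)

Derivation:
Dir NW: first cell '.' (not opp) -> no flip
Dir N: first cell '.' (not opp) -> no flip
Dir NE: first cell '.' (not opp) -> no flip
Dir W: first cell '.' (not opp) -> no flip
Dir E: first cell '.' (not opp) -> no flip
Dir SW: opp run (2,3) (3,2), next='.' -> no flip
Dir S: opp run (2,4) capped by B -> flip
Dir SE: first cell 'B' (not opp) -> no flip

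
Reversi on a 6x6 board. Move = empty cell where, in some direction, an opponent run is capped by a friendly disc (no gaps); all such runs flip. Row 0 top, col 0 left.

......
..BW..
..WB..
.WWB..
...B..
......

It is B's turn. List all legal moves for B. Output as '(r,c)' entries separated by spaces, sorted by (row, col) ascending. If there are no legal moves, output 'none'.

Answer: (0,3) (1,1) (1,4) (2,1) (3,0) (4,1) (4,2)

Derivation:
(0,2): no bracket -> illegal
(0,3): flips 1 -> legal
(0,4): no bracket -> illegal
(1,1): flips 1 -> legal
(1,4): flips 1 -> legal
(2,0): no bracket -> illegal
(2,1): flips 2 -> legal
(2,4): no bracket -> illegal
(3,0): flips 2 -> legal
(4,0): no bracket -> illegal
(4,1): flips 1 -> legal
(4,2): flips 2 -> legal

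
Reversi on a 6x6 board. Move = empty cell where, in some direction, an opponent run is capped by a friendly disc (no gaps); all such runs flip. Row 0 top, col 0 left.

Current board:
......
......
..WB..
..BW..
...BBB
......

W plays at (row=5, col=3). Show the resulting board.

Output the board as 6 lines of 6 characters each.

Place W at (5,3); scan 8 dirs for brackets.
Dir NW: first cell '.' (not opp) -> no flip
Dir N: opp run (4,3) capped by W -> flip
Dir NE: opp run (4,4), next='.' -> no flip
Dir W: first cell '.' (not opp) -> no flip
Dir E: first cell '.' (not opp) -> no flip
Dir SW: edge -> no flip
Dir S: edge -> no flip
Dir SE: edge -> no flip
All flips: (4,3)

Answer: ......
......
..WB..
..BW..
...WBB
...W..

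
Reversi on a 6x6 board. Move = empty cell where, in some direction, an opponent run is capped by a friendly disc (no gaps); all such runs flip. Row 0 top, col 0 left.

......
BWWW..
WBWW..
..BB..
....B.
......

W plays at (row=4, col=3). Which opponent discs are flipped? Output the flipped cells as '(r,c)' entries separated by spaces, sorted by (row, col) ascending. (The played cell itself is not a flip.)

Answer: (3,3)

Derivation:
Dir NW: opp run (3,2) (2,1) (1,0), next=edge -> no flip
Dir N: opp run (3,3) capped by W -> flip
Dir NE: first cell '.' (not opp) -> no flip
Dir W: first cell '.' (not opp) -> no flip
Dir E: opp run (4,4), next='.' -> no flip
Dir SW: first cell '.' (not opp) -> no flip
Dir S: first cell '.' (not opp) -> no flip
Dir SE: first cell '.' (not opp) -> no flip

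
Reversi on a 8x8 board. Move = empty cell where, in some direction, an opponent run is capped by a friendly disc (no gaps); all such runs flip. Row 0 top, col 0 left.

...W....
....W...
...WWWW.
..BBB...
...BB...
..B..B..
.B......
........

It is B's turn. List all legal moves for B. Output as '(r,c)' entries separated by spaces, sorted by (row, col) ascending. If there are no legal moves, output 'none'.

(0,2): no bracket -> illegal
(0,4): flips 2 -> legal
(0,5): flips 2 -> legal
(1,2): flips 1 -> legal
(1,3): flips 1 -> legal
(1,5): flips 1 -> legal
(1,6): flips 1 -> legal
(1,7): no bracket -> illegal
(2,2): no bracket -> illegal
(2,7): no bracket -> illegal
(3,5): no bracket -> illegal
(3,6): no bracket -> illegal
(3,7): no bracket -> illegal

Answer: (0,4) (0,5) (1,2) (1,3) (1,5) (1,6)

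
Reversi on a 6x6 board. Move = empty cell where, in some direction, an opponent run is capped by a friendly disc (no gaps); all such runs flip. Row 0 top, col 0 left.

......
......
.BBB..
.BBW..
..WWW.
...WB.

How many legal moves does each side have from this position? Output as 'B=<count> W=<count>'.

-- B to move --
(2,4): no bracket -> illegal
(3,4): flips 2 -> legal
(3,5): no bracket -> illegal
(4,1): no bracket -> illegal
(4,5): no bracket -> illegal
(5,1): no bracket -> illegal
(5,2): flips 2 -> legal
(5,5): flips 2 -> legal
B mobility = 3
-- W to move --
(1,0): flips 2 -> legal
(1,1): flips 1 -> legal
(1,2): flips 2 -> legal
(1,3): flips 1 -> legal
(1,4): no bracket -> illegal
(2,0): flips 1 -> legal
(2,4): no bracket -> illegal
(3,0): flips 2 -> legal
(3,4): no bracket -> illegal
(4,0): no bracket -> illegal
(4,1): no bracket -> illegal
(4,5): no bracket -> illegal
(5,5): flips 1 -> legal
W mobility = 7

Answer: B=3 W=7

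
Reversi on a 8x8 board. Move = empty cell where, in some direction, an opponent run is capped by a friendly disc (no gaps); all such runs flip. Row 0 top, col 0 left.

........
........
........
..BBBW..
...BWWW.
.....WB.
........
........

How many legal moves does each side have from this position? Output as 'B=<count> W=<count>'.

Answer: B=4 W=8

Derivation:
-- B to move --
(2,4): no bracket -> illegal
(2,5): no bracket -> illegal
(2,6): no bracket -> illegal
(3,6): flips 2 -> legal
(3,7): no bracket -> illegal
(4,7): flips 3 -> legal
(5,3): no bracket -> illegal
(5,4): flips 2 -> legal
(5,7): no bracket -> illegal
(6,4): no bracket -> illegal
(6,5): no bracket -> illegal
(6,6): flips 2 -> legal
B mobility = 4
-- W to move --
(2,1): no bracket -> illegal
(2,2): flips 1 -> legal
(2,3): flips 1 -> legal
(2,4): flips 1 -> legal
(2,5): no bracket -> illegal
(3,1): flips 3 -> legal
(4,1): no bracket -> illegal
(4,2): flips 1 -> legal
(4,7): no bracket -> illegal
(5,2): no bracket -> illegal
(5,3): no bracket -> illegal
(5,4): no bracket -> illegal
(5,7): flips 1 -> legal
(6,5): no bracket -> illegal
(6,6): flips 1 -> legal
(6,7): flips 1 -> legal
W mobility = 8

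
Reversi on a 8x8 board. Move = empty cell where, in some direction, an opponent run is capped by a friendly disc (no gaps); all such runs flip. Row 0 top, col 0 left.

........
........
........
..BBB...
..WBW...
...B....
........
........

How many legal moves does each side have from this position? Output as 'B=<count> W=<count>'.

-- B to move --
(3,1): flips 1 -> legal
(3,5): flips 1 -> legal
(4,1): flips 1 -> legal
(4,5): flips 1 -> legal
(5,1): flips 1 -> legal
(5,2): flips 1 -> legal
(5,4): flips 1 -> legal
(5,5): flips 1 -> legal
B mobility = 8
-- W to move --
(2,1): no bracket -> illegal
(2,2): flips 2 -> legal
(2,3): no bracket -> illegal
(2,4): flips 2 -> legal
(2,5): no bracket -> illegal
(3,1): no bracket -> illegal
(3,5): no bracket -> illegal
(4,1): no bracket -> illegal
(4,5): no bracket -> illegal
(5,2): no bracket -> illegal
(5,4): no bracket -> illegal
(6,2): flips 1 -> legal
(6,3): no bracket -> illegal
(6,4): flips 1 -> legal
W mobility = 4

Answer: B=8 W=4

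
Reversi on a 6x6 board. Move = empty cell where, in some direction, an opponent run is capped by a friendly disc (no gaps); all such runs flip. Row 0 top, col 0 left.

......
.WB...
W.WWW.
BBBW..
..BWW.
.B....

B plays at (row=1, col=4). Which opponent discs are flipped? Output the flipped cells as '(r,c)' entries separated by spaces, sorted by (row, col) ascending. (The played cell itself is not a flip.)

Answer: (2,3)

Derivation:
Dir NW: first cell '.' (not opp) -> no flip
Dir N: first cell '.' (not opp) -> no flip
Dir NE: first cell '.' (not opp) -> no flip
Dir W: first cell '.' (not opp) -> no flip
Dir E: first cell '.' (not opp) -> no flip
Dir SW: opp run (2,3) capped by B -> flip
Dir S: opp run (2,4), next='.' -> no flip
Dir SE: first cell '.' (not opp) -> no flip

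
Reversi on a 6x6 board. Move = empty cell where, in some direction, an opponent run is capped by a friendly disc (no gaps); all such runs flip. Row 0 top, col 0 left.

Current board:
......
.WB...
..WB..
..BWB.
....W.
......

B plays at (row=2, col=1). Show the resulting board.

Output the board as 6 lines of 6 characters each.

Place B at (2,1); scan 8 dirs for brackets.
Dir NW: first cell '.' (not opp) -> no flip
Dir N: opp run (1,1), next='.' -> no flip
Dir NE: first cell 'B' (not opp) -> no flip
Dir W: first cell '.' (not opp) -> no flip
Dir E: opp run (2,2) capped by B -> flip
Dir SW: first cell '.' (not opp) -> no flip
Dir S: first cell '.' (not opp) -> no flip
Dir SE: first cell 'B' (not opp) -> no flip
All flips: (2,2)

Answer: ......
.WB...
.BBB..
..BWB.
....W.
......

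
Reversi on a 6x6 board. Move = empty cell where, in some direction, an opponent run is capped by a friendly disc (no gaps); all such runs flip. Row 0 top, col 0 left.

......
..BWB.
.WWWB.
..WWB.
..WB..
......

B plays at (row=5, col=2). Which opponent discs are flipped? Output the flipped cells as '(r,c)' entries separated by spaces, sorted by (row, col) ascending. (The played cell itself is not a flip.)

Answer: (2,2) (3,2) (4,2)

Derivation:
Dir NW: first cell '.' (not opp) -> no flip
Dir N: opp run (4,2) (3,2) (2,2) capped by B -> flip
Dir NE: first cell 'B' (not opp) -> no flip
Dir W: first cell '.' (not opp) -> no flip
Dir E: first cell '.' (not opp) -> no flip
Dir SW: edge -> no flip
Dir S: edge -> no flip
Dir SE: edge -> no flip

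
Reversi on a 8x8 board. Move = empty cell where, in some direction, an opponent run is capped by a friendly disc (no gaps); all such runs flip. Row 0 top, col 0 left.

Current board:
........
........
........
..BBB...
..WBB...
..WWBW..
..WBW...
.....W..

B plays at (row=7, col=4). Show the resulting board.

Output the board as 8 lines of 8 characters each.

Answer: ........
........
........
..BBB...
..WBB...
..WWBW..
..WBB...
....BW..

Derivation:
Place B at (7,4); scan 8 dirs for brackets.
Dir NW: first cell 'B' (not opp) -> no flip
Dir N: opp run (6,4) capped by B -> flip
Dir NE: first cell '.' (not opp) -> no flip
Dir W: first cell '.' (not opp) -> no flip
Dir E: opp run (7,5), next='.' -> no flip
Dir SW: edge -> no flip
Dir S: edge -> no flip
Dir SE: edge -> no flip
All flips: (6,4)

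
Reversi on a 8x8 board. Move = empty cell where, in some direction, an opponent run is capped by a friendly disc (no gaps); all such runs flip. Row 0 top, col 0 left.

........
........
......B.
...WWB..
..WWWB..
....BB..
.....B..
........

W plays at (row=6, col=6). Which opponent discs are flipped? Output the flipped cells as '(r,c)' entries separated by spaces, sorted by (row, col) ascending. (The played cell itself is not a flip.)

Answer: (5,5)

Derivation:
Dir NW: opp run (5,5) capped by W -> flip
Dir N: first cell '.' (not opp) -> no flip
Dir NE: first cell '.' (not opp) -> no flip
Dir W: opp run (6,5), next='.' -> no flip
Dir E: first cell '.' (not opp) -> no flip
Dir SW: first cell '.' (not opp) -> no flip
Dir S: first cell '.' (not opp) -> no flip
Dir SE: first cell '.' (not opp) -> no flip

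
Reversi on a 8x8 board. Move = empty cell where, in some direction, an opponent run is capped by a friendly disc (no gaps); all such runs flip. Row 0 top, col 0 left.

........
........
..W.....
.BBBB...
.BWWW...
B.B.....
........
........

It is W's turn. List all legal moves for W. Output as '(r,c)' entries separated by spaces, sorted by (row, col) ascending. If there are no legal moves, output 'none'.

(2,0): flips 1 -> legal
(2,1): flips 1 -> legal
(2,3): flips 1 -> legal
(2,4): flips 2 -> legal
(2,5): flips 1 -> legal
(3,0): no bracket -> illegal
(3,5): no bracket -> illegal
(4,0): flips 2 -> legal
(4,5): no bracket -> illegal
(5,1): no bracket -> illegal
(5,3): no bracket -> illegal
(6,0): no bracket -> illegal
(6,1): flips 1 -> legal
(6,2): flips 1 -> legal
(6,3): no bracket -> illegal

Answer: (2,0) (2,1) (2,3) (2,4) (2,5) (4,0) (6,1) (6,2)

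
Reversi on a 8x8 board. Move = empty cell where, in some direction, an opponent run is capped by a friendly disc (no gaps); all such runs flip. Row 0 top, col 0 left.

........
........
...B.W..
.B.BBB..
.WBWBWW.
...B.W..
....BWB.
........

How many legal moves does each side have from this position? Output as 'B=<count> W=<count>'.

-- B to move --
(1,4): no bracket -> illegal
(1,5): flips 1 -> legal
(1,6): flips 1 -> legal
(2,4): no bracket -> illegal
(2,6): no bracket -> illegal
(3,0): no bracket -> illegal
(3,2): no bracket -> illegal
(3,6): no bracket -> illegal
(3,7): flips 2 -> legal
(4,0): flips 1 -> legal
(4,7): flips 2 -> legal
(5,0): no bracket -> illegal
(5,1): flips 1 -> legal
(5,2): flips 1 -> legal
(5,4): no bracket -> illegal
(5,6): flips 1 -> legal
(5,7): flips 1 -> legal
(7,4): no bracket -> illegal
(7,5): flips 3 -> legal
(7,6): no bracket -> illegal
B mobility = 10
-- W to move --
(1,2): flips 2 -> legal
(1,3): flips 2 -> legal
(1,4): no bracket -> illegal
(2,0): no bracket -> illegal
(2,1): flips 1 -> legal
(2,2): flips 2 -> legal
(2,4): flips 1 -> legal
(2,6): no bracket -> illegal
(3,0): no bracket -> illegal
(3,2): no bracket -> illegal
(3,6): no bracket -> illegal
(4,0): no bracket -> illegal
(5,1): no bracket -> illegal
(5,2): no bracket -> illegal
(5,4): no bracket -> illegal
(5,6): no bracket -> illegal
(5,7): no bracket -> illegal
(6,2): no bracket -> illegal
(6,3): flips 2 -> legal
(6,7): flips 1 -> legal
(7,3): flips 1 -> legal
(7,4): no bracket -> illegal
(7,5): no bracket -> illegal
(7,6): no bracket -> illegal
(7,7): flips 1 -> legal
W mobility = 9

Answer: B=10 W=9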